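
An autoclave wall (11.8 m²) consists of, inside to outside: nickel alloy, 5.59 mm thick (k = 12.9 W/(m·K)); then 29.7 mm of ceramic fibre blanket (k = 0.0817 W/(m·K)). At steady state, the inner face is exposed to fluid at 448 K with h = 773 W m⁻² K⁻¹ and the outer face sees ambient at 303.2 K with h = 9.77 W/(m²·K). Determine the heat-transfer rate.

Treat each layer as a resistance in series:
  R_conv,in = 1/(hA) = 1/(773·11.8) = 1.096×10^-4 K/W
  R_nickel alloy = L/(kA) = 0.00559/(12.9·11.8) = 3.672×10^-5 K/W
  R_ceramic fibre blanket = L/(kA) = 0.0297/(0.0817·11.8) = 0.03081 K/W
  R_conv,out = 1/(hA) = 1/(9.77·11.8) = 0.008674 K/W
ΣR = 1.096×10^-4 + 3.672×10^-5 + 0.03081 + 0.008674 = 0.03963 K/W
Q = ΔT/ΣR = (448 K − 303.2 K)/0.03963 = 3650 W

Q = 3650 W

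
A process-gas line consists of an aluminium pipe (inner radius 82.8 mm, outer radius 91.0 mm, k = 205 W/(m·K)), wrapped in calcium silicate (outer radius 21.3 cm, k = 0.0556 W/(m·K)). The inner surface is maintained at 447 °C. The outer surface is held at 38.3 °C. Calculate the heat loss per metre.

Treat each layer as a resistance in series:
  R'_aluminium = ln(0.0910/0.0828)/(2πk) = 0.09443/(2π·205) = 7.331×10^-5 m·K/W
  R'_calcium silicate = ln(0.213/0.0910)/(2πk) = 0.8504/(2π·0.0556) = 2.434 m·K/W
ΣR = 7.331×10^-5 + 2.434 = 2.434 m·K/W
Q' = ΔT/ΣR = (447 °C − 38.3 °C)/2.434 = 168 W/m

Q' = 168 W/m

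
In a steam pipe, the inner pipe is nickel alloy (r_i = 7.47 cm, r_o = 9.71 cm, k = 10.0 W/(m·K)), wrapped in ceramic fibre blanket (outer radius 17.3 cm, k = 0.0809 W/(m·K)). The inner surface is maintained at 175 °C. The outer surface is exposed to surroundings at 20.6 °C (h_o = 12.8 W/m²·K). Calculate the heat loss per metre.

Resistance network (inner→outer):
  R'_nickel alloy = ln(0.0971/0.0747)/(2πk) = 0.2623/(2π·10.0) = 0.004174 m·K/W
  R'_ceramic fibre blanket = ln(0.173/0.0971)/(2πk) = 0.5776/(2π·0.0809) = 1.136 m·K/W
  R'_conv,out = 1/(2πr h) = 1/(2π·0.173·12.8) = 0.07187 m·K/W
ΣR = 0.004174 + 1.136 + 0.07187 = 1.212 m·K/W
Q' = ΔT/ΣR = (175 °C − 20.6 °C)/1.212 = 127 W/m

Q' = 127 W/m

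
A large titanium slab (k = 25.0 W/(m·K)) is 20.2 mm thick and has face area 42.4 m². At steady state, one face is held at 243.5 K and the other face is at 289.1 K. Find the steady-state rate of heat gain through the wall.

Q = 2.39×10^6 W

Q = kA·ΔT/L = 25.0 × 42.4 × |243.5 K − 289.1 K| / 0.0202 = 2.39×10^6 W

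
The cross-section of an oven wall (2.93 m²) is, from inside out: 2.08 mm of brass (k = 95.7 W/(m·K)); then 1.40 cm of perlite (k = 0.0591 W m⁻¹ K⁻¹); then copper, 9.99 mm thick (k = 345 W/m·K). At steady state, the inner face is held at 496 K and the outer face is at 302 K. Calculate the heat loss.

Q = 2400 W

Resistance network (inner→outer):
  R_brass = L/(kA) = 0.00208/(95.7·2.93) = 7.418×10^-6 K/W
  R_perlite = L/(kA) = 0.0140/(0.0591·2.93) = 0.08085 K/W
  R_copper = L/(kA) = 0.00999/(345·2.93) = 9.883×10^-6 K/W
ΣR = 7.418×10^-6 + 0.08085 + 9.883×10^-6 = 0.08087 K/W
Q = ΔT/ΣR = (496 K − 302 K)/0.08087 = 2400 W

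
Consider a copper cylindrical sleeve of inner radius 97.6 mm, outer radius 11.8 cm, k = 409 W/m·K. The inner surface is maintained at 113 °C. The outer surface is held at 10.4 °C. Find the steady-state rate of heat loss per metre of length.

Q' = 1390 kW/m

Q' = 2πk·ΔT/ln(r₂/r₁) = 2π × 409 × 102.6 / ln(0.118/0.0976) = 1.39×10^6 W/m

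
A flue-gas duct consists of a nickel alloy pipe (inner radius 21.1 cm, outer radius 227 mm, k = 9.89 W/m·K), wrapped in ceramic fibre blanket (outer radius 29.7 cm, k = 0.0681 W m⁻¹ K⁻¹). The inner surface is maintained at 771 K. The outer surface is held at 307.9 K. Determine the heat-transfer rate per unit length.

Q' = 736 W/m

Series thermal resistances, inner to outer:
  R'_nickel alloy = ln(0.227/0.211)/(2πk) = 0.07309/(2π·9.89) = 0.001176 m·K/W
  R'_ceramic fibre blanket = ln(0.297/0.227)/(2πk) = 0.2688/(2π·0.0681) = 0.6282 m·K/W
ΣR = 0.001176 + 0.6282 = 0.6294 m·K/W
Q' = ΔT/ΣR = (771 K − 307.9 K)/0.6294 = 736 W/m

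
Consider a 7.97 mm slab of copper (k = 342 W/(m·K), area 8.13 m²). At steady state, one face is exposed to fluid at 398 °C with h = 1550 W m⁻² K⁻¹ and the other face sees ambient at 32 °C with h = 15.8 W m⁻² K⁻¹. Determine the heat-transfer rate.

Series thermal resistances, inner to outer:
  R_conv,in = 1/(hA) = 1/(1550·8.13) = 7.936×10^-5 K/W
  R_copper = L/(kA) = 0.00797/(342·8.13) = 2.866×10^-6 K/W
  R_conv,out = 1/(hA) = 1/(15.8·8.13) = 0.007785 K/W
ΣR = 7.936×10^-5 + 2.866×10^-6 + 0.007785 = 0.007867 K/W
Q = ΔT/ΣR = (398 °C − 32 °C)/0.007867 = 46500 W

Q = 46.5 kW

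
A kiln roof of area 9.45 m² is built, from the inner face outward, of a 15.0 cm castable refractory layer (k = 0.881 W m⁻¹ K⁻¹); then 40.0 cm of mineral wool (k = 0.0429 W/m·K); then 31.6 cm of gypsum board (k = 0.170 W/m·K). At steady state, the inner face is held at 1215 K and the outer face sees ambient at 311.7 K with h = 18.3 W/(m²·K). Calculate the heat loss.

Resistance network (inner→outer):
  R_castable refractory = L/(kA) = 0.150/(0.881·9.45) = 0.01802 K/W
  R_mineral wool = L/(kA) = 0.400/(0.0429·9.45) = 0.9867 K/W
  R_gypsum board = L/(kA) = 0.316/(0.170·9.45) = 0.1967 K/W
  R_conv,out = 1/(hA) = 1/(18.3·9.45) = 0.005783 K/W
ΣR = 0.01802 + 0.9867 + 0.1967 + 0.005783 = 1.207 K/W
Q = ΔT/ΣR = (1215 K − 311.7 K)/1.207 = 748 W

Q = 748 W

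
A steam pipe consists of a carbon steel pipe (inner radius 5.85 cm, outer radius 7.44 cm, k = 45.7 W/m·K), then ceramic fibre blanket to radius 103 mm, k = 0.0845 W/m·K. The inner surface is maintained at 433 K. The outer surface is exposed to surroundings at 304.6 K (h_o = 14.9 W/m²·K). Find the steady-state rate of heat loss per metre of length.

Resistance network (inner→outer):
  R'_carbon steel = ln(0.0744/0.0585)/(2πk) = 0.2404/(2π·45.7) = 8.373×10^-4 m·K/W
  R'_ceramic fibre blanket = ln(0.103/0.0744)/(2πk) = 0.3253/(2π·0.0845) = 0.6126 m·K/W
  R'_conv,out = 1/(2πr h) = 1/(2π·0.103·14.9) = 0.1037 m·K/W
ΣR = 8.373×10^-4 + 0.6126 + 0.1037 = 0.7171 m·K/W
Q' = ΔT/ΣR = (433 K − 304.6 K)/0.7171 = 179 W/m

Q' = 179 W/m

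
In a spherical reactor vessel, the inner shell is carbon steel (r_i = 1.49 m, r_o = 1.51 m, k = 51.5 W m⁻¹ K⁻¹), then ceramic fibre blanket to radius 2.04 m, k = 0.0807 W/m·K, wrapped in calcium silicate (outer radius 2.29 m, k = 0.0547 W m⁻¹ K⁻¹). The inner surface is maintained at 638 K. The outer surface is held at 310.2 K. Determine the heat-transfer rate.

Series thermal resistances, inner to outer:
  R_carbon steel = (1/1.49 − 1/1.51)/(4πk) = 0.008889/(4π·51.5) = 1.374×10^-5 K/W
  R_ceramic fibre blanket = (1/1.51 − 1/2.04)/(4πk) = 0.1721/(4π·0.0807) = 0.1697 K/W
  R_calcium silicate = (1/2.04 − 1/2.29)/(4πk) = 0.05351/(4π·0.0547) = 0.07785 K/W
ΣR = 1.374×10^-5 + 0.1697 + 0.07785 = 0.2476 K/W
Q = ΔT/ΣR = (638 K − 310.2 K)/0.2476 = 1320 W

Q = 1320 W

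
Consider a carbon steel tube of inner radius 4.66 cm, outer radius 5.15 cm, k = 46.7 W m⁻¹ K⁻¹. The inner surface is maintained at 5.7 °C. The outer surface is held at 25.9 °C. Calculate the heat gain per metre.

Q' = 2πk·ΔT/ln(r₂/r₁) = 2π × 46.7 × 20.2 / ln(0.0515/0.0466) = 59300 W/m

Q' = 59300 W/m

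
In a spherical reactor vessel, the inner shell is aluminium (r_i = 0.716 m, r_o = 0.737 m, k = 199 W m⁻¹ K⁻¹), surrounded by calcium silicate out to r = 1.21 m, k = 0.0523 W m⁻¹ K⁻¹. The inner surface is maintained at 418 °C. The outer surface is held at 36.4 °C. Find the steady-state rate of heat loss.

Q = 473 W

Resistance network (inner→outer):
  R_aluminium = (1/0.716 − 1/0.737)/(4πk) = 0.03980/(4π·199) = 1.591×10^-5 K/W
  R_calcium silicate = (1/0.737 − 1/1.21)/(4πk) = 0.5304/(4π·0.0523) = 0.8070 K/W
ΣR = 1.591×10^-5 + 0.8070 = 0.8070 K/W
Q = ΔT/ΣR = (418 °C − 36.4 °C)/0.8070 = 473 W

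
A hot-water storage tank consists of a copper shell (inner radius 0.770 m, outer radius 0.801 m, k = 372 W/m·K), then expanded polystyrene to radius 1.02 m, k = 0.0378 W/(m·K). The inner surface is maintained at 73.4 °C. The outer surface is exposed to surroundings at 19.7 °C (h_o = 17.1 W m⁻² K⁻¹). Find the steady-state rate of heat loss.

Q = 94.4 W

Series thermal resistances, inner to outer:
  R_copper = (1/0.770 − 1/0.801)/(4πk) = 0.05026/(4π·372) = 1.075×10^-5 K/W
  R_expanded polystyrene = (1/0.801 − 1/1.02)/(4πk) = 0.2680/(4π·0.0378) = 0.5643 K/W
  R_conv,out = 1/(4πr²h) = 1/(4π·1.02²·17.1) = 0.004473 K/W
ΣR = 1.075×10^-5 + 0.5643 + 0.004473 = 0.5688 K/W
Q = ΔT/ΣR = (73.4 °C − 19.7 °C)/0.5688 = 94.4 W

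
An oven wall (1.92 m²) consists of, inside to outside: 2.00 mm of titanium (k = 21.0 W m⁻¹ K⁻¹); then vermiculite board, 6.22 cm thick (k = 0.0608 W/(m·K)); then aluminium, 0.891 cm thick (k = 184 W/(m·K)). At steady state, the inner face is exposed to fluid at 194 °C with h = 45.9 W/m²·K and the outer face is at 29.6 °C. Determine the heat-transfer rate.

Resistance network (inner→outer):
  R_conv,in = 1/(hA) = 1/(45.9·1.92) = 0.01135 K/W
  R_titanium = L/(kA) = 0.00200/(21.0·1.92) = 4.960×10^-5 K/W
  R_vermiculite board = L/(kA) = 0.0622/(0.0608·1.92) = 0.5328 K/W
  R_aluminium = L/(kA) = 0.00891/(184·1.92) = 2.522×10^-5 K/W
ΣR = 0.01135 + 4.960×10^-5 + 0.5328 + 2.522×10^-5 = 0.5442 K/W
Q = ΔT/ΣR = (194 °C − 29.6 °C)/0.5442 = 302 W

Q = 302 W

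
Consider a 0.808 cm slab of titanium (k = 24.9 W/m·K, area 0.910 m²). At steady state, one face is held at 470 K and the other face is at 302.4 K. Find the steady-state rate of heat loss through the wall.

Q = kA·ΔT/L = 24.9 × 0.910 × |470 K − 302.4 K| / 0.00808 = 4.70×10^5 W

Q = 470 kW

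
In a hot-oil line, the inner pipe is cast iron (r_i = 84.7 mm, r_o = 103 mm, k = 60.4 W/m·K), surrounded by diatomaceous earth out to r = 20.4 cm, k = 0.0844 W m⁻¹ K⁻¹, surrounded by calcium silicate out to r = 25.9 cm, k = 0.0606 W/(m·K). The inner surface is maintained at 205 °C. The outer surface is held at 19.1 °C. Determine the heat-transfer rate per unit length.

Resistance network (inner→outer):
  R'_cast iron = ln(0.103/0.0847)/(2πk) = 0.1956/(2π·60.4) = 5.154×10^-4 m·K/W
  R'_diatomaceous earth = ln(0.204/0.103)/(2πk) = 0.6834/(2π·0.0844) = 1.289 m·K/W
  R'_calcium silicate = ln(0.259/0.204)/(2πk) = 0.2387/(2π·0.0606) = 0.6269 m·K/W
ΣR = 5.154×10^-4 + 1.289 + 0.6269 = 1.916 m·K/W
Q' = ΔT/ΣR = (205 °C − 19.1 °C)/1.916 = 97.0 W/m

Q' = 97.0 W/m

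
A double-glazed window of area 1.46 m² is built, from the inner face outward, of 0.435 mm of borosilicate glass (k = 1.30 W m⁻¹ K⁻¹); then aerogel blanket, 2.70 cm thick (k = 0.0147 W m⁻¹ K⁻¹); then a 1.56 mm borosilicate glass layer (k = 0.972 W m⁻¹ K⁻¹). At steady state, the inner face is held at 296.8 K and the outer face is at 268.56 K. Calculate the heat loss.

Series thermal resistances, inner to outer:
  R_borosilicate glass = L/(kA) = 4.35×10^-4/(1.30·1.46) = 2.292×10^-4 K/W
  R_aerogel blanket = L/(kA) = 0.0270/(0.0147·1.46) = 1.258 K/W
  R_borosilicate glass = L/(kA) = 0.00156/(0.972·1.46) = 0.001099 K/W
ΣR = 2.292×10^-4 + 1.258 + 0.001099 = 1.259 K/W
Q = ΔT/ΣR = (296.8 K − 268.56 K)/1.259 = 22.4 W

Q = 22.4 W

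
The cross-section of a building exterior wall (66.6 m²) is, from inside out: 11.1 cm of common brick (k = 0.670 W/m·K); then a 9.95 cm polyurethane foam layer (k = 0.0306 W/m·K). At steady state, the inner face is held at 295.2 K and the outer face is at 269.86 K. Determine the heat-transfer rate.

Q = 494 W

Resistance network (inner→outer):
  R_common brick = L/(kA) = 0.111/(0.670·66.6) = 0.002488 K/W
  R_polyurethane foam = L/(kA) = 0.0995/(0.0306·66.6) = 0.04882 K/W
ΣR = 0.002488 + 0.04882 = 0.05131 K/W
Q = ΔT/ΣR = (295.2 K − 269.86 K)/0.05131 = 494 W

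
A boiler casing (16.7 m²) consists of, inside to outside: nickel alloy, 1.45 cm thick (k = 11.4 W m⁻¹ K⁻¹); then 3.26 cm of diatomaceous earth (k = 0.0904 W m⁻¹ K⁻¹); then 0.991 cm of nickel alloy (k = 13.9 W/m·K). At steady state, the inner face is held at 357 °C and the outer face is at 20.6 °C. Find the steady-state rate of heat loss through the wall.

Q = 15.5 kW

Resistance network (inner→outer):
  R_nickel alloy = L/(kA) = 0.0145/(11.4·16.7) = 7.616×10^-5 K/W
  R_diatomaceous earth = L/(kA) = 0.0326/(0.0904·16.7) = 0.02159 K/W
  R_nickel alloy = L/(kA) = 0.00991/(13.9·16.7) = 4.269×10^-5 K/W
ΣR = 7.616×10^-5 + 0.02159 + 4.269×10^-5 = 0.02171 K/W
Q = ΔT/ΣR = (357 °C − 20.6 °C)/0.02171 = 15500 W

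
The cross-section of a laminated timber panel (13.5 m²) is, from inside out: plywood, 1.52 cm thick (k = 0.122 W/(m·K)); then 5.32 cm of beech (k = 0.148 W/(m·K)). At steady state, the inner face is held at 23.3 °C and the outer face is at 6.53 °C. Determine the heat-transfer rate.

Treat each layer as a resistance in series:
  R_plywood = L/(kA) = 0.0152/(0.122·13.5) = 0.009229 K/W
  R_beech = L/(kA) = 0.0532/(0.148·13.5) = 0.02663 K/W
ΣR = 0.009229 + 0.02663 = 0.03586 K/W
Q = ΔT/ΣR = (23.3 °C − 6.53 °C)/0.03586 = 468 W

Q = 468 W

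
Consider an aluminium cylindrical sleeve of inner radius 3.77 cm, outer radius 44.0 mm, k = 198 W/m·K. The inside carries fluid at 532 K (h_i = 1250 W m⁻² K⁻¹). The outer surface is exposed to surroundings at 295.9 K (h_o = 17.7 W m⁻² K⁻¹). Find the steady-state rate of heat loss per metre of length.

Resistance network (inner→outer):
  R'_conv,in = 1/(2πr h) = 1/(2π·0.0377·1250) = 0.003377 m·K/W
  R'_aluminium = ln(0.0440/0.0377)/(2πk) = 0.1545/(2π·198) = 1.242×10^-4 m·K/W
  R'_conv,out = 1/(2πr h) = 1/(2π·0.0440·17.7) = 0.2044 m·K/W
ΣR = 0.003377 + 1.242×10^-4 + 0.2044 = 0.2079 m·K/W
Q' = ΔT/ΣR = (532 K − 295.9 K)/0.2079 = 1140 W/m

Q' = 1140 W/m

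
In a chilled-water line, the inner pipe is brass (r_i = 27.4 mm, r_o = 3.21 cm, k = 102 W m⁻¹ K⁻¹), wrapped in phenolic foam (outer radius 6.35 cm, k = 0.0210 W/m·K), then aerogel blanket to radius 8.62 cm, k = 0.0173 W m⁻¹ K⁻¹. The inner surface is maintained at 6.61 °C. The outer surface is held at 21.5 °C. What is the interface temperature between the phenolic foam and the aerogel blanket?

Treat each layer as a resistance in series:
  R'_brass = ln(0.0321/0.0274)/(2πk) = 0.1583/(2π·102) = 2.470×10^-4 m·K/W
  R'_phenolic foam = ln(0.0635/0.0321)/(2πk) = 0.6822/(2π·0.0210) = 5.170 m·K/W
  R'_aerogel blanket = ln(0.0862/0.0635)/(2πk) = 0.3056/(2π·0.0173) = 2.812 m·K/W
ΣR = 2.470×10^-4 + 5.170 + 2.812 = 7.982 m·K/W
Q' = ΔT/ΣR = (6.61 °C − 21.5 °C)/7.982 = -1.865 W/m
From the inner boundary to the phenolic foam/aerogel blanket interface, ΣR_partial = 5.170 m·K/W.
T_interface = T_in − Q'·ΣR_partial = 6.61 °C − (-1.865)(5.170) = 16.3 °C

T = 16.3 °C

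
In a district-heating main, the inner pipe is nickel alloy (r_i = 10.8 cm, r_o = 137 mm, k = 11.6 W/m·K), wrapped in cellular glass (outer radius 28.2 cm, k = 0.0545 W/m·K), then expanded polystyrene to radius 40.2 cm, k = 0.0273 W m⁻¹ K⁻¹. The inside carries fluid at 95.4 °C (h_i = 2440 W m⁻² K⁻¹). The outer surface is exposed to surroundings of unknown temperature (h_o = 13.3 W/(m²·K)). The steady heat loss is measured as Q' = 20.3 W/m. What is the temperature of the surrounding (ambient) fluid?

Sum the resistances:
  R'_conv,in = 1/(2πr h) = 1/(2π·0.108·2440) = 6.040×10^-4 m·K/W
  R'_nickel alloy = ln(0.137/0.108)/(2πk) = 0.2378/(2π·11.6) = 0.003263 m·K/W
  R'_cellular glass = ln(0.282/0.137)/(2πk) = 0.7219/(2π·0.0545) = 2.108 m·K/W
  R'_expanded polystyrene = ln(0.402/0.282)/(2πk) = 0.3545/(2π·0.0273) = 2.067 m·K/W
  R'_conv,out = 1/(2πr h) = 1/(2π·0.402·13.3) = 0.02977 m·K/W
ΣR = 4.209 m·K/W
ΔT = Q'·ΣR = 20.3 × 4.209 = 85.44 K
Heat flows outward, so T_out = T_in − ΔT = 95.4 − 85.44 = 9.96 °C

T_out = 9.96 °C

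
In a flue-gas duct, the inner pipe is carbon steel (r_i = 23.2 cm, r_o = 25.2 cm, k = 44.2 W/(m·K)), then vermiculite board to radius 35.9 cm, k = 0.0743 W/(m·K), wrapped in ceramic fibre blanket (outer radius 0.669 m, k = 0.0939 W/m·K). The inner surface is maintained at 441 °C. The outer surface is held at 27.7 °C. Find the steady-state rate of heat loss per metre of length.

Treat each layer as a resistance in series:
  R'_carbon steel = ln(0.252/0.232)/(2πk) = 0.08269/(2π·44.2) = 2.978×10^-4 m·K/W
  R'_vermiculite board = ln(0.359/0.252)/(2πk) = 0.3539/(2π·0.0743) = 0.7581 m·K/W
  R'_ceramic fibre blanket = ln(0.669/0.359)/(2πk) = 0.6225/(2π·0.0939) = 1.055 m·K/W
ΣR = 2.978×10^-4 + 0.7581 + 1.055 = 1.813 m·K/W
Q' = ΔT/ΣR = (441 °C − 27.7 °C)/1.813 = 228 W/m

Q' = 228 W/m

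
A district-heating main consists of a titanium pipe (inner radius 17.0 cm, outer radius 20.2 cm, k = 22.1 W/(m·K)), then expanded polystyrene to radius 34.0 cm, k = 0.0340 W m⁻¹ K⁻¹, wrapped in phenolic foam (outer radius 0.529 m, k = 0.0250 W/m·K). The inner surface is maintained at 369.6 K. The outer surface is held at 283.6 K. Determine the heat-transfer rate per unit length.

Q' = 16.4 W/m

Series thermal resistances, inner to outer:
  R'_titanium = ln(0.202/0.170)/(2πk) = 0.1725/(2π·22.1) = 0.001242 m·K/W
  R'_expanded polystyrene = ln(0.340/0.202)/(2πk) = 0.5207/(2π·0.0340) = 2.437 m·K/W
  R'_phenolic foam = ln(0.529/0.340)/(2πk) = 0.4420/(2π·0.0250) = 2.814 m·K/W
ΣR = 0.001242 + 2.437 + 2.814 = 5.252 m·K/W
Q' = ΔT/ΣR = (369.6 K − 283.6 K)/5.252 = 16.4 W/m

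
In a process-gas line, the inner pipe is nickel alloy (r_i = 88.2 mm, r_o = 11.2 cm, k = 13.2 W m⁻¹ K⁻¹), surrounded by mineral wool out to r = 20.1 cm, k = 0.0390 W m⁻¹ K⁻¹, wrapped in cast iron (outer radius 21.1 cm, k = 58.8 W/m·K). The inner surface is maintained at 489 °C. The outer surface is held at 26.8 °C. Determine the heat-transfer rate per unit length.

Q' = 193 W/m

Resistance network (inner→outer):
  R'_nickel alloy = ln(0.112/0.0882)/(2πk) = 0.2389/(2π·13.2) = 0.002880 m·K/W
  R'_mineral wool = ln(0.201/0.112)/(2πk) = 0.5848/(2π·0.0390) = 2.387 m·K/W
  R'_cast iron = ln(0.211/0.201)/(2πk) = 0.04855/(2π·58.8) = 1.314×10^-4 m·K/W
ΣR = 0.002880 + 2.387 + 1.314×10^-4 = 2.390 m·K/W
Q' = ΔT/ΣR = (489 °C − 26.8 °C)/2.390 = 193 W/m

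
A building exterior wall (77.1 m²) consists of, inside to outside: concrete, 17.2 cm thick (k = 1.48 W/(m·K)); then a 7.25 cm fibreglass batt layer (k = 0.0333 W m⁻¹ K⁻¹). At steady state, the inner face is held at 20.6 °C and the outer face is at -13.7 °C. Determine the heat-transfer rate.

Series thermal resistances, inner to outer:
  R_concrete = L/(kA) = 0.172/(1.48·77.1) = 0.001507 K/W
  R_fibreglass batt = L/(kA) = 0.0725/(0.0333·77.1) = 0.02824 K/W
ΣR = 0.001507 + 0.02824 = 0.02975 K/W
Q = ΔT/ΣR = (20.6 °C − -13.7 °C)/0.02975 = 1150 W

Q = 1150 W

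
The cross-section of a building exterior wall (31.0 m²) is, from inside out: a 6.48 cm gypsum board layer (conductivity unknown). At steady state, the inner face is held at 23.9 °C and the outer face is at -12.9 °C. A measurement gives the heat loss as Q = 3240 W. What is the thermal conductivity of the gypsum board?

k = 0.184 W/m·K

ΣR = ΔT/Q = |23.9 − -12.9|/3240 = 0.01136 K/W
L/(kA) = 0.01136 ⇒ k = 0.0648/(0.01136·31.0) = 0.184 W/m·K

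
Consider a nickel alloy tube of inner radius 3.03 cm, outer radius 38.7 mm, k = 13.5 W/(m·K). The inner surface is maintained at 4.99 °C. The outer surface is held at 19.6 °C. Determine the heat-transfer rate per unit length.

Q' = 2πk·ΔT/ln(r₂/r₁) = 2π × 13.5 × 14.61 / ln(0.0387/0.0303) = 5060 W/m

Q' = 5.06 kW/m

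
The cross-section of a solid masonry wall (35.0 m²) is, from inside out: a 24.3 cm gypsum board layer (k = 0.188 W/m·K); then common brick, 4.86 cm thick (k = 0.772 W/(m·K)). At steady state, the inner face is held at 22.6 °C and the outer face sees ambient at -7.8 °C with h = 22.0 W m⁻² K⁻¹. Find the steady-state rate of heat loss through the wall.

Resistance network (inner→outer):
  R_gypsum board = L/(kA) = 0.243/(0.188·35.0) = 0.03693 K/W
  R_common brick = L/(kA) = 0.0486/(0.772·35.0) = 0.001799 K/W
  R_conv,out = 1/(hA) = 1/(22.0·35.0) = 0.001299 K/W
ΣR = 0.03693 + 0.001799 + 0.001299 = 0.04003 K/W
Q = ΔT/ΣR = (22.6 °C − -7.8 °C)/0.04003 = 759 W

Q = 759 W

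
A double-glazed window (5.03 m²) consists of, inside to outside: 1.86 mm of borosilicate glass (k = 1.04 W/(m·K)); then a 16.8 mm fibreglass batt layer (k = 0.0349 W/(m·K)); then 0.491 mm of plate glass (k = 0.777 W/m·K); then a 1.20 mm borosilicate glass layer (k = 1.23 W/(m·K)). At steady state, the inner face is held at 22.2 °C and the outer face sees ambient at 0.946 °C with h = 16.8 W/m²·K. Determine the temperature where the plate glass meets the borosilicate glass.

T = 3.31 °C

Series thermal resistances, inner to outer:
  R_borosilicate glass = L/(kA) = 0.00186/(1.04·5.03) = 3.556×10^-4 K/W
  R_fibreglass batt = L/(kA) = 0.0168/(0.0349·5.03) = 0.09570 K/W
  R_plate glass = L/(kA) = 4.91×10^-4/(0.777·5.03) = 1.256×10^-4 K/W
  R_borosilicate glass = L/(kA) = 0.00120/(1.23·5.03) = 1.940×10^-4 K/W
  R_conv,out = 1/(hA) = 1/(16.8·5.03) = 0.01183 K/W
ΣR = 3.556×10^-4 + 0.09570 + 1.256×10^-4 + 1.940×10^-4 + 0.01183 = 0.1082 K/W
Q = ΔT/ΣR = (22.2 °C − 0.946 °C)/0.1082 = 196.4 W
From the inner boundary to the plate glass/borosilicate glass interface, ΣR_partial = 0.09618 K/W.
T_interface = T_in − Q·ΣR_partial = 22.2 °C − (196.4)(0.09618) = 3.31 °C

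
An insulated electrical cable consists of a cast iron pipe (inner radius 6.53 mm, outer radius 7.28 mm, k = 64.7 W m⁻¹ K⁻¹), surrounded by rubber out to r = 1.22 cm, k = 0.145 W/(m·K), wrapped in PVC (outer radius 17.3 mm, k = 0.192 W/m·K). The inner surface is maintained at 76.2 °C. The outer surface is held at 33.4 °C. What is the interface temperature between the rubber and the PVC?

Resistance network (inner→outer):
  R'_cast iron = ln(0.00728/0.00653)/(2πk) = 0.1087/(2π·64.7) = 2.674×10^-4 m·K/W
  R'_rubber = ln(0.0122/0.00728)/(2πk) = 0.5163/(2π·0.145) = 0.5667 m·K/W
  R'_PVC = ln(0.0173/0.0122)/(2πk) = 0.3493/(2π·0.192) = 0.2895 m·K/W
ΣR = 2.674×10^-4 + 0.5667 + 0.2895 = 0.8565 m·K/W
Q' = ΔT/ΣR = (76.2 °C − 33.4 °C)/0.8565 = 49.97 W/m
From the inner boundary to the rubber/PVC interface, ΣR_partial = 0.5670 m·K/W.
T_interface = T_in − Q'·ΣR_partial = 76.2 °C − (49.97)(0.5670) = 47.9 °C

T = 47.9 °C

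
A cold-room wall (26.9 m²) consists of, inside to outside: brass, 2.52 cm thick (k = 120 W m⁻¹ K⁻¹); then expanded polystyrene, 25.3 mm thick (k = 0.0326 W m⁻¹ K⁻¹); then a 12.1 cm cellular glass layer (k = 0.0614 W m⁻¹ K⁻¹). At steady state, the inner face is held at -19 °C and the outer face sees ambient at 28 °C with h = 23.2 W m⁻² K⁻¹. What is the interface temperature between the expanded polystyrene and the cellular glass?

Resistance network (inner→outer):
  R_brass = L/(kA) = 0.0252/(120·26.9) = 7.807×10^-6 K/W
  R_expanded polystyrene = L/(kA) = 0.0253/(0.0326·26.9) = 0.02885 K/W
  R_cellular glass = L/(kA) = 0.121/(0.0614·26.9) = 0.07326 K/W
  R_conv,out = 1/(hA) = 1/(23.2·26.9) = 0.001602 K/W
ΣR = 7.807×10^-6 + 0.02885 + 0.07326 + 0.001602 = 0.1037 K/W
Q = ΔT/ΣR = (-19 °C − 28 °C)/0.1037 = -453.2 W
From the inner boundary to the expanded polystyrene/cellular glass interface, ΣR_partial = 0.02886 K/W.
T_interface = T_in − Q·ΣR_partial = -19 °C − (-453.2)(0.02886) = -5.92 °C

T = -5.92 °C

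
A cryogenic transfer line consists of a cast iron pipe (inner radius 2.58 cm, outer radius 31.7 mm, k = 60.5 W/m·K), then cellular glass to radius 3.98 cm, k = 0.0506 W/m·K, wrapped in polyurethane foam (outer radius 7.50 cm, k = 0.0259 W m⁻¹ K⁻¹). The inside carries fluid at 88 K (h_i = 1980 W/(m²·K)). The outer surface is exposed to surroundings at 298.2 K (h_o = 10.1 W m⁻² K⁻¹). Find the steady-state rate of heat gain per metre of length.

Q' = 43.6 W/m

Resistance network (inner→outer):
  R'_conv,in = 1/(2πr h) = 1/(2π·0.0258·1980) = 0.003116 m·K/W
  R'_cast iron = ln(0.0317/0.0258)/(2πk) = 0.2059/(2π·60.5) = 5.418×10^-4 m·K/W
  R'_cellular glass = ln(0.0398/0.0317)/(2πk) = 0.2276/(2π·0.0506) = 0.7157 m·K/W
  R'_polyurethane foam = ln(0.0750/0.0398)/(2πk) = 0.6336/(2π·0.0259) = 3.894 m·K/W
  R'_conv,out = 1/(2πr h) = 1/(2π·0.0750·10.1) = 0.2101 m·K/W
ΣR = 0.003116 + 5.418×10^-4 + 0.7157 + 3.894 + 0.2101 = 4.823 m·K/W
Q' = ΔT/ΣR = (88 K − 298.2 K)/4.823 = -43.6 W/m
(Negative Q' ⇒ heat flows inward; heat gain = 43.6 W/m.)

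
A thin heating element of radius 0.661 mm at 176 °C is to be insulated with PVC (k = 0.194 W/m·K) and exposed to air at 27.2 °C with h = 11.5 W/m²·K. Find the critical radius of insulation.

For a cylinder, r_cr = k_ins/h = 0.194/11.5 = 0.0169 m = 1.69 cm

r_cr = 1.69 cm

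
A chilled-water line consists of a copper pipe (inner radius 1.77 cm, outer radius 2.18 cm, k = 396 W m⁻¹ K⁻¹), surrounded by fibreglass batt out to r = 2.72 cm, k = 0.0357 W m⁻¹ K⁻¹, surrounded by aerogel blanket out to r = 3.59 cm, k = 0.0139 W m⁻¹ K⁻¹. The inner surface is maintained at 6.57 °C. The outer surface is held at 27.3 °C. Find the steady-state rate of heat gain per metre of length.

Series thermal resistances, inner to outer:
  R'_copper = ln(0.0218/0.0177)/(2πk) = 0.2083/(2π·396) = 8.374×10^-5 m·K/W
  R'_fibreglass batt = ln(0.0272/0.0218)/(2πk) = 0.2213/(2π·0.0357) = 0.9866 m·K/W
  R'_aerogel blanket = ln(0.0359/0.0272)/(2πk) = 0.2775/(2π·0.0139) = 3.178 m·K/W
ΣR = 8.374×10^-5 + 0.9866 + 3.178 = 4.165 m·K/W
Q' = ΔT/ΣR = (6.57 °C − 27.3 °C)/4.165 = -4.98 W/m
(Negative Q' ⇒ heat flows inward; heat gain = 4.98 W/m.)

Q' = 4.98 W/m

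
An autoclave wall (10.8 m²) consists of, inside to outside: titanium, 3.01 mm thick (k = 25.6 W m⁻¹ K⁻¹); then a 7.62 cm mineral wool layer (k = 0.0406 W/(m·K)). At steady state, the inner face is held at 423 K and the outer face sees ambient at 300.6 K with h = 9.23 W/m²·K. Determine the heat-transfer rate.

Treat each layer as a resistance in series:
  R_titanium = L/(kA) = 0.00301/(25.6·10.8) = 1.089×10^-5 K/W
  R_mineral wool = L/(kA) = 0.0762/(0.0406·10.8) = 0.1738 K/W
  R_conv,out = 1/(hA) = 1/(9.23·10.8) = 0.01003 K/W
ΣR = 1.089×10^-5 + 0.1738 + 0.01003 = 0.1838 K/W
Q = ΔT/ΣR = (423 K − 300.6 K)/0.1838 = 666 W

Q = 666 W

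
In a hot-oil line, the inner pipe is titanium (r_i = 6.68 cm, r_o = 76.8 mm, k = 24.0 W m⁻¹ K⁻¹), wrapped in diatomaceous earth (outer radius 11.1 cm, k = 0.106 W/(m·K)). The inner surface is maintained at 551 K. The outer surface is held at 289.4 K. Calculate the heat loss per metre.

Q' = 472 W/m

Resistance network (inner→outer):
  R'_titanium = ln(0.0768/0.0668)/(2πk) = 0.1395/(2π·24.0) = 9.251×10^-4 m·K/W
  R'_diatomaceous earth = ln(0.111/0.0768)/(2πk) = 0.3683/(2π·0.106) = 0.5530 m·K/W
ΣR = 9.251×10^-4 + 0.5530 = 0.5539 m·K/W
Q' = ΔT/ΣR = (551 K − 289.4 K)/0.5539 = 472 W/m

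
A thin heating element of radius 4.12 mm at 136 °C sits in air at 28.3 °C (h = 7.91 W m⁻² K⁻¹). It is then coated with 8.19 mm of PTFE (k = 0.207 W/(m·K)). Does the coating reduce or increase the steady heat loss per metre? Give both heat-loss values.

increases: 22.1 → 43.5 W/m

Critical radius for a cylinder: r_cr = k/h = 0.0262 m = 2.62 cm.
Outer radius after coating: r₂ = 0.00412 + 0.00819 = 0.01231 m.
Since r₁ < r_cr and r₂ ≤ r_cr, the coating moves toward the maximum at r_cr — heat loss rises.
Bare: R = 1/(2πr₁h) = 4.884 m·K/W; Q = 107.7/4.884 = 22.1 W/m.
Coated: R = R_cond + R_conv = 2.476 m·K/W; Q = 107.7/2.476 = 43.5 W/m.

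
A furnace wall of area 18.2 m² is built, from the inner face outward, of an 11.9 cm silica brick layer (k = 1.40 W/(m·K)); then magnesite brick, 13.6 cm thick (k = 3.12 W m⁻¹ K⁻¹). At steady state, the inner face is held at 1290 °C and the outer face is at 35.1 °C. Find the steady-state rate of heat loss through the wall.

Treat each layer as a resistance in series:
  R_silica brick = L/(kA) = 0.119/(1.40·18.2) = 0.004670 K/W
  R_magnesite brick = L/(kA) = 0.136/(3.12·18.2) = 0.002395 K/W
ΣR = 0.004670 + 0.002395 = 0.007065 K/W
Q = ΔT/ΣR = (1290 °C − 35.1 °C)/0.007065 = 1.78×10^5 W

Q = 1.78×10^5 W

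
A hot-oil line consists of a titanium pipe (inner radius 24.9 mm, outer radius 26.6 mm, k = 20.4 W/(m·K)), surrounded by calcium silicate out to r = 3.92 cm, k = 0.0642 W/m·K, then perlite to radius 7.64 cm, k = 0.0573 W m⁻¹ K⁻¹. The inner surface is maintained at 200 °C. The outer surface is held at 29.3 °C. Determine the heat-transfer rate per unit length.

Q' = 60.6 W/m

Treat each layer as a resistance in series:
  R'_titanium = ln(0.0266/0.0249)/(2πk) = 0.06604/(2π·20.4) = 5.153×10^-4 m·K/W
  R'_calcium silicate = ln(0.0392/0.0266)/(2πk) = 0.3878/(2π·0.0642) = 0.9613 m·K/W
  R'_perlite = ln(0.0764/0.0392)/(2πk) = 0.6673/(2π·0.0573) = 1.853 m·K/W
ΣR = 5.153×10^-4 + 0.9613 + 1.853 = 2.815 m·K/W
Q' = ΔT/ΣR = (200 °C − 29.3 °C)/2.815 = 60.6 W/m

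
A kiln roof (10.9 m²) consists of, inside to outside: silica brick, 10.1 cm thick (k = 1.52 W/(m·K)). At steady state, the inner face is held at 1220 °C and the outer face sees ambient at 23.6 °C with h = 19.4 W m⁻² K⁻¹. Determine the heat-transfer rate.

Treat each layer as a resistance in series:
  R_silica brick = L/(kA) = 0.101/(1.52·10.9) = 0.006096 K/W
  R_conv,out = 1/(hA) = 1/(19.4·10.9) = 0.004729 K/W
ΣR = 0.006096 + 0.004729 = 0.01082 K/W
Q = ΔT/ΣR = (1220 °C − 23.6 °C)/0.01082 = 1.11×10^5 W

Q = 1.11×10^5 W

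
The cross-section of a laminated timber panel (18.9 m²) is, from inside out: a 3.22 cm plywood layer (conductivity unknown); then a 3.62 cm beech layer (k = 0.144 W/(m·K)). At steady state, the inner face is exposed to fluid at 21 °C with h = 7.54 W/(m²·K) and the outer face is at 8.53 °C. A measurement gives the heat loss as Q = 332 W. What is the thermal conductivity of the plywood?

k = 0.0988 W/m·K

ΣR = ΔT/Q = |21 − 8.53|/332 = 0.03756 K/W
Known resistances:
  R_conv,in = 1/(hA) = 1/(7.54·18.9) = 0.007017 K/W
  R_beech = L/(kA) = 0.0362/(0.144·18.9) = 0.01330 K/W
R_plywood = ΣR − ΣR_known = 0.03756 − 0.02032 = 0.01724 K/W
L/(kA) = 0.01724 ⇒ k = 0.0322/(0.01724·18.9) = 0.0988 W/m·K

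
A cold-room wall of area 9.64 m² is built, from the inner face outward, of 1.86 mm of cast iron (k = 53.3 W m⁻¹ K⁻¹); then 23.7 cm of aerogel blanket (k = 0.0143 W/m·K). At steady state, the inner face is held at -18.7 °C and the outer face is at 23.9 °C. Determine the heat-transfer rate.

Resistance network (inner→outer):
  R_cast iron = L/(kA) = 0.00186/(53.3·9.64) = 3.620×10^-6 K/W
  R_aerogel blanket = L/(kA) = 0.237/(0.0143·9.64) = 1.719 K/W
ΣR = 3.620×10^-6 + 1.719 = 1.719 K/W
Q = ΔT/ΣR = (-18.7 °C − 23.9 °C)/1.719 = -24.8 W
(Negative Q ⇒ heat flows inward; heat gain = 24.8 W.)

Q = 24.8 W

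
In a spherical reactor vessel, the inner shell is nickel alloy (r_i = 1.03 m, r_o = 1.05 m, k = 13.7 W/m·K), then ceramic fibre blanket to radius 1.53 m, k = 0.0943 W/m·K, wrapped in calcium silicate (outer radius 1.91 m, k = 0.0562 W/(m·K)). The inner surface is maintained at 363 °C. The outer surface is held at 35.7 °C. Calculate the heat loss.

Q = 750 W

Series thermal resistances, inner to outer:
  R_nickel alloy = (1/1.03 − 1/1.05)/(4πk) = 0.01849/(4π·13.7) = 1.074×10^-4 K/W
  R_ceramic fibre blanket = (1/1.05 − 1/1.53)/(4πk) = 0.2988/(4π·0.0943) = 0.2521 K/W
  R_calcium silicate = (1/1.53 − 1/1.91)/(4πk) = 0.1300/(4π·0.0562) = 0.1841 K/W
ΣR = 1.074×10^-4 + 0.2521 + 0.1841 = 0.4363 K/W
Q = ΔT/ΣR = (363 °C − 35.7 °C)/0.4363 = 750 W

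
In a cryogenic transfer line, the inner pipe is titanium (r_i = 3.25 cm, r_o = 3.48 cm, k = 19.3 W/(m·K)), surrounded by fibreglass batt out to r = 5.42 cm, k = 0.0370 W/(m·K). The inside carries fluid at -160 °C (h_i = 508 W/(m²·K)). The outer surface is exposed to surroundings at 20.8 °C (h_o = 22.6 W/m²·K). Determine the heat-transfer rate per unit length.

Q' = 88.4 W/m

Treat each layer as a resistance in series:
  R'_conv,in = 1/(2πr h) = 1/(2π·0.0325·508) = 0.009640 m·K/W
  R'_titanium = ln(0.0348/0.0325)/(2πk) = 0.06838/(2π·19.3) = 5.639×10^-4 m·K/W
  R'_fibreglass batt = ln(0.0542/0.0348)/(2πk) = 0.4431/(2π·0.0370) = 1.906 m·K/W
  R'_conv,out = 1/(2πr h) = 1/(2π·0.0542·22.6) = 0.1299 m·K/W
ΣR = 0.009640 + 5.639×10^-4 + 1.906 + 0.1299 = 2.046 m·K/W
Q' = ΔT/ΣR = (-160 °C − 20.8 °C)/2.046 = -88.4 W/m
(Negative Q' ⇒ heat flows inward; heat gain = 88.4 W/m.)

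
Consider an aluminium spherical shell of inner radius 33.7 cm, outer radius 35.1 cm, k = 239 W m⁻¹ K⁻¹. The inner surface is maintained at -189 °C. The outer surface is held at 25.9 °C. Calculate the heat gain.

Q = 5450 kW

Q = 4πk·ΔT/(1/r₁ − 1/r₂) = 4π × 239 × 214.9 / (1/0.337 − 1/0.351) = 5.45×10^6 W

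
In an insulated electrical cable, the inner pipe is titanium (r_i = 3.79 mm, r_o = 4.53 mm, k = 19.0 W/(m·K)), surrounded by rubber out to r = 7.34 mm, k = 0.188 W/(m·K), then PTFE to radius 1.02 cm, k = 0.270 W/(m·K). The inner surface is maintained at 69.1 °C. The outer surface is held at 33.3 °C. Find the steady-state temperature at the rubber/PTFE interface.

Resistance network (inner→outer):
  R'_titanium = ln(0.00453/0.00379)/(2πk) = 0.1784/(2π·19.0) = 0.001494 m·K/W
  R'_rubber = ln(0.00734/0.00453)/(2πk) = 0.4826/(2π·0.188) = 0.4086 m·K/W
  R'_PTFE = ln(0.0102/0.00734)/(2πk) = 0.3290/(2π·0.270) = 0.1940 m·K/W
ΣR = 0.001494 + 0.4086 + 0.1940 = 0.6041 m·K/W
Q' = ΔT/ΣR = (69.1 °C − 33.3 °C)/0.6041 = 59.26 W/m
From the inner boundary to the rubber/PTFE interface, ΣR_partial = 0.4101 m·K/W.
T_interface = T_in − Q'·ΣR_partial = 69.1 °C − (59.26)(0.4101) = 44.8 °C

T = 44.8 °C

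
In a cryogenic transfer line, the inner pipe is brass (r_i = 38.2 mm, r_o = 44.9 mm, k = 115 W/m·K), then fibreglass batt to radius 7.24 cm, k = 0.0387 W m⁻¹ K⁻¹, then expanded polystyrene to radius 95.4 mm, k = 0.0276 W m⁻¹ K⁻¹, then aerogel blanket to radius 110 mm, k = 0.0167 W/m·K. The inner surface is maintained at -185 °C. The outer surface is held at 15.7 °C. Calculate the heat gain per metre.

Treat each layer as a resistance in series:
  R'_brass = ln(0.0449/0.0382)/(2πk) = 0.1616/(2π·115) = 2.237×10^-4 m·K/W
  R'_fibreglass batt = ln(0.0724/0.0449)/(2πk) = 0.4778/(2π·0.0387) = 1.965 m·K/W
  R'_expanded polystyrene = ln(0.0954/0.0724)/(2πk) = 0.2759/(2π·0.0276) = 1.591 m·K/W
  R'_aerogel blanket = ln(0.110/0.0954)/(2πk) = 0.1424/(2π·0.0167) = 1.357 m·K/W
ΣR = 2.237×10^-4 + 1.965 + 1.591 + 1.357 = 4.913 m·K/W
Q' = ΔT/ΣR = (-185 °C − 15.7 °C)/4.913 = -40.9 W/m
(Negative Q' ⇒ heat flows inward; heat gain = 40.9 W/m.)

Q' = 40.9 W/m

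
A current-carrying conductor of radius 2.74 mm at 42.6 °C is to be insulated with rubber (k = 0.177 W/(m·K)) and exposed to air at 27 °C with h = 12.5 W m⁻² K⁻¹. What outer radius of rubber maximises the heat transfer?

For a cylinder, r_cr = k_ins/h = 0.177/12.5 = 0.0142 m = 1.42 cm

r_cr = 1.42 cm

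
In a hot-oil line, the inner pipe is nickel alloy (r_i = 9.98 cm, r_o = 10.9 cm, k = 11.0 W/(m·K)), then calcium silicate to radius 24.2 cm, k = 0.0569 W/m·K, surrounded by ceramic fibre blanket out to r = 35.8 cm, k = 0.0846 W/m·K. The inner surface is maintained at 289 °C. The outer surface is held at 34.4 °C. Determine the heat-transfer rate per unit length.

Q' = 85.8 W/m

Resistance network (inner→outer):
  R'_nickel alloy = ln(0.109/0.0998)/(2πk) = 0.08818/(2π·11.0) = 0.001276 m·K/W
  R'_calcium silicate = ln(0.242/0.109)/(2πk) = 0.7976/(2π·0.0569) = 2.231 m·K/W
  R'_ceramic fibre blanket = ln(0.358/0.242)/(2πk) = 0.3916/(2π·0.0846) = 0.7367 m·K/W
ΣR = 0.001276 + 2.231 + 0.7367 = 2.969 m·K/W
Q' = ΔT/ΣR = (289 °C − 34.4 °C)/2.969 = 85.8 W/m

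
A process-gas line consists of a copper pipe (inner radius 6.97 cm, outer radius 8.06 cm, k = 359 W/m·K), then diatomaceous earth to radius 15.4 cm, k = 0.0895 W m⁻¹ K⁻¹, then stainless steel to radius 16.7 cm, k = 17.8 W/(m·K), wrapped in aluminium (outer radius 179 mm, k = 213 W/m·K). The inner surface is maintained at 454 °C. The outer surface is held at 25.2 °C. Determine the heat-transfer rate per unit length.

Q' = 372 W/m

Resistance network (inner→outer):
  R'_copper = ln(0.0806/0.0697)/(2πk) = 0.1453/(2π·359) = 6.441×10^-5 m·K/W
  R'_diatomaceous earth = ln(0.154/0.0806)/(2πk) = 0.6475/(2π·0.0895) = 1.151 m·K/W
  R'_stainless steel = ln(0.167/0.154)/(2πk) = 0.08104/(2π·17.8) = 7.246×10^-4 m·K/W
  R'_aluminium = ln(0.179/0.167)/(2πk) = 0.06939/(2π·213) = 5.185×10^-5 m·K/W
ΣR = 6.441×10^-5 + 1.151 + 7.246×10^-4 + 5.185×10^-5 = 1.152 m·K/W
Q' = ΔT/ΣR = (454 °C − 25.2 °C)/1.152 = 372 W/m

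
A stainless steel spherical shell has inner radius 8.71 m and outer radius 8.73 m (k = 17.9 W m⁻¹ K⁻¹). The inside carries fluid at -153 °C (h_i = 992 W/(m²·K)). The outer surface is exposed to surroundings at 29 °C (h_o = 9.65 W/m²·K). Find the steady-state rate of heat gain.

Q = 1.65×10^6 W

Series thermal resistances, inner to outer:
  R_conv,in = 1/(4πr²h) = 1/(4π·8.71²·992) = 1.057×10^-6 K/W
  R_stainless steel = (1/8.71 − 1/8.73)/(4πk) = 2.630×10^-4/(4π·17.9) = 1.169×10^-6 K/W
  R_conv,out = 1/(4πr²h) = 1/(4π·8.73²·9.65) = 1.082×10^-4 K/W
ΣR = 1.057×10^-6 + 1.169×10^-6 + 1.082×10^-4 = 1.104×10^-4 K/W
Q = ΔT/ΣR = (-153 °C − 29 °C)/1.104×10^-4 = -1.65×10^6 W
(Negative Q ⇒ heat flows inward; heat gain = 1.65×10^6 W.)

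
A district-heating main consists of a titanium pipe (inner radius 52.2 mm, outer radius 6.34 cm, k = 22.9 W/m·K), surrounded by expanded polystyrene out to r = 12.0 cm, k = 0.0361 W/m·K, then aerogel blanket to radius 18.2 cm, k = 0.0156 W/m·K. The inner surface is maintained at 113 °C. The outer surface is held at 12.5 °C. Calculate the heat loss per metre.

Resistance network (inner→outer):
  R'_titanium = ln(0.0634/0.0522)/(2πk) = 0.1944/(2π·22.9) = 0.001351 m·K/W
  R'_expanded polystyrene = ln(0.120/0.0634)/(2πk) = 0.6380/(2π·0.0361) = 2.813 m·K/W
  R'_aerogel blanket = ln(0.182/0.120)/(2πk) = 0.4165/(2π·0.0156) = 4.249 m·K/W
ΣR = 0.001351 + 2.813 + 4.249 = 7.063 m·K/W
Q' = ΔT/ΣR = (113 °C − 12.5 °C)/7.063 = 14.2 W/m

Q' = 14.2 W/m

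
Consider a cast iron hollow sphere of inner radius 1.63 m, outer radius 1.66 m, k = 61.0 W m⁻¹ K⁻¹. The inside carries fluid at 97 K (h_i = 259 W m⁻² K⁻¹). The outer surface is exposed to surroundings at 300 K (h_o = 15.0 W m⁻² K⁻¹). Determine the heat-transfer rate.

Treat each layer as a resistance in series:
  R_conv,in = 1/(4πr²h) = 1/(4π·1.63²·259) = 1.156×10^-4 K/W
  R_cast iron = (1/1.63 − 1/1.66)/(4πk) = 0.01109/(4π·61.0) = 1.446×10^-5 K/W
  R_conv,out = 1/(4πr²h) = 1/(4π·1.66²·15.0) = 0.001925 K/W
ΣR = 1.156×10^-4 + 1.446×10^-5 + 0.001925 = 0.002055 K/W
Q = ΔT/ΣR = (97 K − 300 K)/0.002055 = -98800 W
(Negative Q ⇒ heat flows inward; heat gain = 98800 W.)

Q = 98.8 kW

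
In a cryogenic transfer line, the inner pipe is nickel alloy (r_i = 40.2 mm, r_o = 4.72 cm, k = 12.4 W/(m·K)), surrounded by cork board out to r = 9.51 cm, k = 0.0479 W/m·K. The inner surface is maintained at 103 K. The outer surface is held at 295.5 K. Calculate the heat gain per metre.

Series thermal resistances, inner to outer:
  R'_nickel alloy = ln(0.0472/0.0402)/(2πk) = 0.1605/(2π·12.4) = 0.002060 m·K/W
  R'_cork board = ln(0.0951/0.0472)/(2πk) = 0.7005/(2π·0.0479) = 2.328 m·K/W
ΣR = 0.002060 + 2.328 = 2.330 m·K/W
Q' = ΔT/ΣR = (103 K − 295.5 K)/2.330 = -82.6 W/m
(Negative Q' ⇒ heat flows inward; heat gain = 82.6 W/m.)

Q' = 82.6 W/m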